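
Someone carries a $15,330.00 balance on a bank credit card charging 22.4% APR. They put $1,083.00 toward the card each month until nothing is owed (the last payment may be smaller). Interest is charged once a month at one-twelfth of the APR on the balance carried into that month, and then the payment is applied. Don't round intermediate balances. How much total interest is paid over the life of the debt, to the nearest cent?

Monthly rate r = 22.4%/12 = 1.86667% = 0.0186667.
Payoff takes n = ⌈−ln(1 − rB₀/P)/ln(1+r)⌉ = ⌈16.591⌉ = 17 payments; the last is $642.05.
Total paid = 16·$1,083.00 + $642.05 = $17,970.05.
Total interest = total paid − principal = $17,970.05 − $15,330.00 = $2,640.05.

$2,640.05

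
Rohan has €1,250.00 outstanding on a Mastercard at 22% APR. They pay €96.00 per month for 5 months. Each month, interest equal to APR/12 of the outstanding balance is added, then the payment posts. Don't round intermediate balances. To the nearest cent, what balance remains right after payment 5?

Monthly rate r = 22%/12 = 1.83333% = 0.0183333.
Each month: B ← B·(1+r) − €96.00.
Month 1: interest €22.92; balance after payment €1,176.92.
Month 2: interest €21.58; balance after payment €1,102.49.
Month 3: interest €20.21; balance after payment €1,026.71.
Month 4: interest €18.82; balance after payment €949.53.
Month 5: interest €17.41; balance after payment €870.94.

€870.94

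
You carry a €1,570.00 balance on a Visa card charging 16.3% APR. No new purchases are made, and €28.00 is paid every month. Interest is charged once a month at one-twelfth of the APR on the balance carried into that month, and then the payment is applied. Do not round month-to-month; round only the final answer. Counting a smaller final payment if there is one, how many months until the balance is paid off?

Monthly rate r = 16.3%/12 = 1.35833% = 0.0135833.
Recurrence: B ← B·(1+r) − €28.00.
Month 1: interest €21.33; balance after payment €1,563.33.
Month 2: interest €21.24; balance after payment €1,556.56.
Closed form: n = −ln(1 − rB₀/P)/ln(1+r) = −ln(0.23836)/ln(1.01358) ≈ 106.283, so the balance reaches zero during payment 107.

107 months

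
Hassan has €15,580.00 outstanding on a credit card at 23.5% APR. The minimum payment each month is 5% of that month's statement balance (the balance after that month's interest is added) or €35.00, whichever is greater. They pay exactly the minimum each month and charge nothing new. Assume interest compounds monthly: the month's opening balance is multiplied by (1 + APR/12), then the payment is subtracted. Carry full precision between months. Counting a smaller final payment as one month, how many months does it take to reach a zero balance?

Monthly rate r = 23.5%/12 = 1.95833% = 0.0195833.
While 5% of the post-interest balance exceeds €35.00, each month B ← (B·(1+r))·(1 − 0.05), i.e. B shrinks by the factor (1+r)·0.95 = 0.9686.
This holds for months 1–98. Entering month 99 the balance is €683.77; 5% of the post-interest balance is now below €35.00, so the flat €35.00 minimum applies from here.
From month 99 a fixed €35.00 at rate r clears €683.77 in 25 more payments. Total: 98 + 25 = 123 months.

123 months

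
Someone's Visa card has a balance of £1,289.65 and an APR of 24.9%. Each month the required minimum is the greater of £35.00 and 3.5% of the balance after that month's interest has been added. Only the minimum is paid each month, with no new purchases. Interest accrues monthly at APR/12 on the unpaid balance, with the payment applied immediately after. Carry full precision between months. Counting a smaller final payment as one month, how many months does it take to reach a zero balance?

61 months

Monthly rate r = 24.9%/12 = 2.075% = 0.02075.
While 3.5% of the post-interest balance exceeds £35.00, each month B ← (B·(1+r))·(1 − 0.035), i.e. B shrinks by the factor (1+r)·0.965 = 0.98502.
This holds for months 1–19. Entering month 20 the balance is £968.19; 3.5% of the post-interest balance is now below £35.00, so the flat £35.00 minimum applies from here.
From month 20 a fixed £35.00 at rate r clears £968.19 in 42 more payments. Total: 19 + 42 = 61 months.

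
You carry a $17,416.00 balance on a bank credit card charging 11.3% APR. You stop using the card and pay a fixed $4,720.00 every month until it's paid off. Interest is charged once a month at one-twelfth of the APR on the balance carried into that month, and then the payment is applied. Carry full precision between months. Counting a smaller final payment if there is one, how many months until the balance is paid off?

Monthly rate r = 11.3%/12 = 0.941667% = 0.00941667.
Recurrence: B ← B·(1+r) − $4,720.00.
Month 1: interest $164.00; balance after payment $12,860.00.
Month 2: interest $121.10; balance after payment $8,261.10.
Month 3: interest $77.79; balance after payment $3,618.89.
Month 4: interest $34.08; balance after payment $0.00.

4 payments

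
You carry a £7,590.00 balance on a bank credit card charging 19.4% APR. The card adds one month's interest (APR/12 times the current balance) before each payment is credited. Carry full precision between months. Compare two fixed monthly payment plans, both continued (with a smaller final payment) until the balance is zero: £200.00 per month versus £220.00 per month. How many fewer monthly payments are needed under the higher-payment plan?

9 fewer payments

Monthly rate r = 19.4%/12 = 1.61667% = 0.0161667.
At £200.00/mo: n = ⌈−ln(1 − rB₀/P)/ln(1+r)⌉ = 60 payments (last £56.23); total interest = total paid − £7,590.00 = £4,266.23.
At £220.00/mo: 51 payments (last £192.40); total interest £3,602.40.
Payments saved = 60 − 51 = 9.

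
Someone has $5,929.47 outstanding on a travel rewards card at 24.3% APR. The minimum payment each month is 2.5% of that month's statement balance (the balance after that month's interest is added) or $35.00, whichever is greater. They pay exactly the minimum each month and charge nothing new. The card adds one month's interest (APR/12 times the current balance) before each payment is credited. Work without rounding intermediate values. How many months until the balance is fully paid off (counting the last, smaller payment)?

357 months

Monthly rate r = 24.3%/12 = 2.025% = 0.02025.
While 2.5% of the post-interest balance exceeds $35.00, each month B ← (B·(1+r))·(1 − 0.025), i.e. B shrinks by the factor (1+r)·0.975 = 0.99474.
This holds for months 1–278. Entering month 279 the balance is $1,370.04; 2.5% of the post-interest balance is now below $35.00, so the flat $35.00 minimum applies from here.
From month 279 a fixed $35.00 at rate r clears $1,370.04 in 79 more payments. Total: 278 + 79 = 357 months.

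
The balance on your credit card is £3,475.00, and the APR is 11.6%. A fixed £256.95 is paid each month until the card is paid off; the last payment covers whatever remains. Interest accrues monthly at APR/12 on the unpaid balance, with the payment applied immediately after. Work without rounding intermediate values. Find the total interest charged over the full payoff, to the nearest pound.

Monthly rate r = 11.6%/12 = 0.966667% = 0.00966667.
Payoff takes n = ⌈−ln(1 − rB₀/P)/ln(1+r)⌉ = ⌈14.563⌉ = 15 payments; the last is £145.09.
Total paid = 14·£256.95 + £145.09 = £3,742.39.
Total interest = total paid − principal = £3,742.39 − £3,475.00 = £267.39.

£267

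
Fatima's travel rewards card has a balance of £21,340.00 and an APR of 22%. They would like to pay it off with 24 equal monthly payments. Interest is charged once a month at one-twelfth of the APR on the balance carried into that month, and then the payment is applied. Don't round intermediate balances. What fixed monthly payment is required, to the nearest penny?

£1,107.08

Monthly rate r = 22%/12 = 1.83333% = 0.0183333.
Level-payment amortization: P = B₀·r / (1 − (1+r)^(−n)) = 21340.00·0.0183333 / (1 − 1.01833^(−24)).
Denominator 1 − (1+r)^(−24) = 0.353392164.
P = 391.233 / 0.353392164 ≈ 1107.08.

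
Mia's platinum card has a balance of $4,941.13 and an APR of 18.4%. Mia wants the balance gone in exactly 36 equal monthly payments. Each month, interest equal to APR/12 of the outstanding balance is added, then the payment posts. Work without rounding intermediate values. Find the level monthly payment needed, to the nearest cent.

Monthly rate r = 18.4%/12 = 1.53333% = 0.0153333.
Level-payment amortization: P = B₀·r / (1 − (1+r)^(−n)) = 4941.13·0.0153333 / (1 − 1.01533^(−36)).
Denominator 1 − (1+r)^(−36) = 0.42178573.
P = 75.764 / 0.42178573 ≈ 179.63.

$179.63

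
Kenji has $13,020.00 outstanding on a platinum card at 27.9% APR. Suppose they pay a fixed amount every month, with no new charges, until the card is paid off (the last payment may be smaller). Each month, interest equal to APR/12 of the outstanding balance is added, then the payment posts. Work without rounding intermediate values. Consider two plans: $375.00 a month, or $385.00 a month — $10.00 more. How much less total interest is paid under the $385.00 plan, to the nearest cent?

Monthly rate r = 27.9%/12 = 2.325% = 0.02325.
At $375.00/mo: n = ⌈−ln(1 − rB₀/P)/ln(1+r)⌉ = 72 payments (last $236.88); total interest = total paid − $13,020.00 = $13,841.88.
At $385.00/mo: 68 payments (last $53.08); total interest $12,828.08.
Interest saved = $13,841.88 − $12,828.08 = $1,013.80.

$1,013.80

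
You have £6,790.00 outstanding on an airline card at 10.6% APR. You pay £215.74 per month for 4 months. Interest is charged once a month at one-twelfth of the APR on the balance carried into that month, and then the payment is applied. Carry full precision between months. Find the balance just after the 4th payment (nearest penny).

Monthly rate r = 10.6%/12 = 0.883333% = 0.00883333.
Each month: B ← B·(1+r) − £215.74.
Month 1: interest £59.98; balance after payment £6,634.24.
Month 2: interest £58.60; balance after payment £6,477.10.
Month 3: interest £57.21; balance after payment £6,318.58.
Month 4: interest £55.81; balance after payment £6,158.65.

£6,158.65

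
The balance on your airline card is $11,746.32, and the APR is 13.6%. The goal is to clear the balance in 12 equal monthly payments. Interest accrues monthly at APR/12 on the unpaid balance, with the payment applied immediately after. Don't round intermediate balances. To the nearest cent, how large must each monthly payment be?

$1,052.46

Monthly rate r = 13.6%/12 = 1.13333% = 0.0113333.
Level-payment amortization: P = B₀·r / (1 − (1+r)^(−n)) = 11746.32·0.0113333 / (1 − 1.01133^(−12)).
Denominator 1 − (1+r)^(−12) = 0.126489481.
P = 133.125 / 0.126489481 ≈ 1052.46.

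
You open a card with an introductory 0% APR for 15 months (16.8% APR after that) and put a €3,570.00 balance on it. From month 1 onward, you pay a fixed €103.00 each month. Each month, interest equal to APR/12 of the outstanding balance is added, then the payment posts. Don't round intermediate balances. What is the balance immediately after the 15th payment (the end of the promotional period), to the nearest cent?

€2,025.00

Promo months 1–15 at r₀ = 0%/12 = 0; months 16+ at r₁ = 16.8%/12 = 0.014.
After month 15 (no interest yet): B = €3,570.00 − 15·€103.00 = €2,025.00.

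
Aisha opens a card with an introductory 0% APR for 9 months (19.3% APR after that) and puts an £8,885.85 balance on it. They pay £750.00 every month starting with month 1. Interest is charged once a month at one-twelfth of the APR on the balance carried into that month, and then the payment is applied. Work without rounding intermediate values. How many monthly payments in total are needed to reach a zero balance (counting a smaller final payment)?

12 payments

Promo months 1–9 at r₀ = 0%/12 = 0; months 10+ at r₁ = 19.3%/12 = 0.0160833.
After month 9 (no interest yet): B = £8,885.85 − 9·£750.00 = £2,135.85.
Then at r₁ with £750.00/mo: n₂ = −ln(1 − r₁·B/P)/ln(1+r₁) ≈ 2.94 → 3 more payments.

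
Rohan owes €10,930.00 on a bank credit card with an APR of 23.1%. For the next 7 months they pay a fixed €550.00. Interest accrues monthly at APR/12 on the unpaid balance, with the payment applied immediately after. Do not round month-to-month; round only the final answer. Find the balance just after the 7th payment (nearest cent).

€8,411.04

Monthly rate r = 23.1%/12 = 1.925% = 0.01925.
Each month: B ← B·(1+r) − €550.00.
Month 1: interest €210.40; balance after payment €10,590.40.
Month 2: interest €203.87; balance after payment €10,244.27.
Month 3: interest €197.20; balance after payment €9,891.47.
Month 4: interest €190.41; balance after payment €9,531.88.
Month 5: interest €183.49; balance after payment €9,165.37.
Month 6: interest €176.43; balance after payment €8,791.80.
Month 7: interest €169.24; balance after payment €8,411.04.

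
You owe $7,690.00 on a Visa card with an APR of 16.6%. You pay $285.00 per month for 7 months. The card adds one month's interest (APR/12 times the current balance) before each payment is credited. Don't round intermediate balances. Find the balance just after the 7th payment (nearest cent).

Monthly rate r = 16.6%/12 = 1.38333% = 0.0138333.
Each month: B ← B·(1+r) − $285.00.
Month 1: interest $106.38; balance after payment $7,511.38.
Month 2: interest $103.91; balance after payment $7,330.29.
Month 3: interest $101.40; balance after payment $7,146.69.
Month 4: interest $98.86; balance after payment $6,960.55.
Month 5: interest $96.29; balance after payment $6,771.84.
Month 6: interest $93.68; balance after payment $6,580.52.
Month 7: interest $91.03; balance after payment $6,386.55.

$6,386.55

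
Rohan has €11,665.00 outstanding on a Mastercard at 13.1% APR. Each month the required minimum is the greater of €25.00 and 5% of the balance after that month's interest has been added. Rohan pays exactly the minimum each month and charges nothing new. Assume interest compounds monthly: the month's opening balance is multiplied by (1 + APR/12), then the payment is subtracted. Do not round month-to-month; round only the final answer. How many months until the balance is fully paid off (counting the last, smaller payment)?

Monthly rate r = 13.1%/12 = 1.09167% = 0.0109167.
While 5% of the post-interest balance exceeds €25.00, each month B ← (B·(1+r))·(1 − 0.05), i.e. B shrinks by the factor (1+r)·0.95 = 0.96037.
This holds for months 1–79. Entering month 80 the balance is €478.15; 5% of the post-interest balance is now below €25.00, so the flat €25.00 minimum applies from here.
From month 80 a fixed €25.00 at rate r clears €478.15 in 22 more payments. Total: 79 + 22 = 101 months.

101 months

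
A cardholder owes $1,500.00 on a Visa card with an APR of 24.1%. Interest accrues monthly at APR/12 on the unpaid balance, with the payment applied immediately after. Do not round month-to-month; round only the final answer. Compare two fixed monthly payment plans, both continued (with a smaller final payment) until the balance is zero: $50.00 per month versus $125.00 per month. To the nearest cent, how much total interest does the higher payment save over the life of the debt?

Monthly rate r = 24.1%/12 = 2.00833% = 0.0200833.
At $50.00/mo: n = ⌈−ln(1 − rB₀/P)/ln(1+r)⌉ = 47 payments (last $19.94); total interest = total paid − $1,500.00 = $819.94.
At $125.00/mo: 14 payments (last $108.63); total interest $233.63.
Interest saved = $819.94 − $233.63 = $586.31.

$586.31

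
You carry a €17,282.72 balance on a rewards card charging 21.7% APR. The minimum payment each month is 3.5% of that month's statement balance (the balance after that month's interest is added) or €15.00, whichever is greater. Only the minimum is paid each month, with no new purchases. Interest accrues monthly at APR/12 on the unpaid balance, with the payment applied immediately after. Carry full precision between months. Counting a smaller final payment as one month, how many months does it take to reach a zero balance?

250 months

Monthly rate r = 21.7%/12 = 1.80833% = 0.0180833.
While 3.5% of the post-interest balance exceeds €15.00, each month B ← (B·(1+r))·(1 − 0.035), i.e. B shrinks by the factor (1+r)·0.965 = 0.98245.
This holds for months 1–210. Entering month 211 the balance is €419.61; 3.5% of the post-interest balance is now below €15.00, so the flat €15.00 minimum applies from here.
From month 211 a fixed €15.00 at rate r clears €419.61 in 40 more payments. Total: 210 + 40 = 250 months.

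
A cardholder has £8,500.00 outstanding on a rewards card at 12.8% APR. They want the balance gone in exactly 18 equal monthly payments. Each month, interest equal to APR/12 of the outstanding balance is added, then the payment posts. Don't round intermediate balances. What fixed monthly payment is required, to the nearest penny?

£521.51

Monthly rate r = 12.8%/12 = 1.06667% = 0.0106667.
Level-payment amortization: P = B₀·r / (1 − (1+r)^(−n)) = 8500.00·0.0106667 / (1 − 1.01067^(−18)).
Denominator 1 − (1+r)^(−18) = 0.173853553.
P = 90.6667 / 0.173853553 ≈ 521.51.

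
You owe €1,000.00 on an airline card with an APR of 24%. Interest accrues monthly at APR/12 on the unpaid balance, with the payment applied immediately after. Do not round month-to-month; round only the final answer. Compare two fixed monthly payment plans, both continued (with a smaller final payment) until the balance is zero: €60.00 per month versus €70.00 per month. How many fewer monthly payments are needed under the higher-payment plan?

4 fewer payments

Monthly rate r = 24%/12 = 2% = 0.02.
At €60.00/mo: n = ⌈−ln(1 − rB₀/P)/ln(1+r)⌉ = 21 payments (last €28.67); total interest = total paid − €1,000.00 = €228.67.
At €70.00/mo: 17 payments (last €69.40); total interest €189.40.
Payments saved = 21 − 17 = 4.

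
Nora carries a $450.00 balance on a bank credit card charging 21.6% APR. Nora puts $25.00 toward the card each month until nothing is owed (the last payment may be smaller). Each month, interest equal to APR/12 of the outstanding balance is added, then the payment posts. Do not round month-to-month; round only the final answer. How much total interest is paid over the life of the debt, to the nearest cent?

Monthly rate r = 21.6%/12 = 1.8% = 0.018.
Payoff takes n = ⌈−ln(1 − rB₀/P)/ln(1+r)⌉ = ⌈21.949⌉ = 22 payments; the last is $23.73.
Total paid = 21·$25.00 + $23.73 = $548.73.
Total interest = total paid − principal = $548.73 − $450.00 = $98.73.

$98.73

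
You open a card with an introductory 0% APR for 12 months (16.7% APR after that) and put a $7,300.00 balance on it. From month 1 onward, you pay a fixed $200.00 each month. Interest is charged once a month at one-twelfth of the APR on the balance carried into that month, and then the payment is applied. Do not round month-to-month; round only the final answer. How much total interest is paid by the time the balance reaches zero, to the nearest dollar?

Promo months 1–12 at r₀ = 0%/12 = 0; months 13+ at r₁ = 16.7%/12 = 0.0139167.
After month 12 (no interest yet): B = $7,300.00 − 12·$200.00 = $4,900.00.
Then at r₁ with $200.00/mo: n₂ = −ln(1 − r₁·B/P)/ln(1+r₁) ≈ 30.17 → 31 more payments.
Total paid = 42·$200.00 + $34.16 = $8,434.16; interest = $8,434.16 − $7,300.00 = $1,134.16.

$1,134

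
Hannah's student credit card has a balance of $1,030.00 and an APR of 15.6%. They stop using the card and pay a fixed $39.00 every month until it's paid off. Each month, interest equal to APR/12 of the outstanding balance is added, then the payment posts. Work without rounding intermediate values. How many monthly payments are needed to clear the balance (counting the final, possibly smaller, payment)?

33 payments

Monthly rate r = 15.6%/12 = 1.3% = 0.013.
Recurrence: B ← B·(1+r) − $39.00.
Month 1: interest $13.39; balance after payment $1,004.39.
Month 2: interest $13.06; balance after payment $978.45.
Closed form: n = −ln(1 − rB₀/P)/ln(1+r) = −ln(0.65667)/ln(1.013) ≈ 32.562, so the balance reaches zero during payment 33.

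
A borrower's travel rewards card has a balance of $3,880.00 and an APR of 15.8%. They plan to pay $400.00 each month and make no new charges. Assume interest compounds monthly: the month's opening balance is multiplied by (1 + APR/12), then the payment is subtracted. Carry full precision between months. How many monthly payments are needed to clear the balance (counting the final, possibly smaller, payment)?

11 payments

Monthly rate r = 15.8%/12 = 1.31667% = 0.0131667.
Recurrence: B ← B·(1+r) − $400.00.
Month 1: interest $51.09; balance after payment $3,531.09.
Month 2: interest $46.49; balance after payment $3,177.58.
Closed form: n = −ln(1 − rB₀/P)/ln(1+r) = −ln(0.87228)/ln(1.01317) ≈ 10.446, so the balance reaches zero during payment 11.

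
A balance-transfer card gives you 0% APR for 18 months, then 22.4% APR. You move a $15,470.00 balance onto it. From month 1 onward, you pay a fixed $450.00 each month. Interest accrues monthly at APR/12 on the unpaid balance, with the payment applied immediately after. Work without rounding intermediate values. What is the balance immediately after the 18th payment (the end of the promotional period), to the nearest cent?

$7,370.00

Promo months 1–18 at r₀ = 0%/12 = 0; months 19+ at r₁ = 22.4%/12 = 0.0186667.
After month 18 (no interest yet): B = $15,470.00 − 18·$450.00 = $7,370.00.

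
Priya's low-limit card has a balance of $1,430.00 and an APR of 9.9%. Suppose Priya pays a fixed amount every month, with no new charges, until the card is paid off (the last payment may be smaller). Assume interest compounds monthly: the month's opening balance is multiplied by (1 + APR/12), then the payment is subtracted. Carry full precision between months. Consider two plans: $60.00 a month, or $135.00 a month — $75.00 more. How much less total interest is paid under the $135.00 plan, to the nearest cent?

$96.25

Monthly rate r = 9.9%/12 = 0.825% = 0.00825.
At $60.00/mo: n = ⌈−ln(1 − rB₀/P)/ln(1+r)⌉ = 27 payments (last $38.86); total interest = total paid − $1,430.00 = $168.86.
At $135.00/mo: 12 payments (last $17.61); total interest $72.61.
Interest saved = $168.86 − $72.61 = $96.25.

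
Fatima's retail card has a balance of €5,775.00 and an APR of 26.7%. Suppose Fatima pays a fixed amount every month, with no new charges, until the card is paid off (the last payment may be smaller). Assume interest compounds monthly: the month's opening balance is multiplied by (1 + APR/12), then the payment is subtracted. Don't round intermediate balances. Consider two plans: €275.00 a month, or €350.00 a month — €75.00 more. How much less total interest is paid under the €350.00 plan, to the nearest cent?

Monthly rate r = 26.7%/12 = 2.225% = 0.02225.
At €275.00/mo: n = ⌈−ln(1 − rB₀/P)/ln(1+r)⌉ = 29 payments (last €169.83); total interest = total paid − €5,775.00 = €2,094.83.
At €350.00/mo: 21 payments (last €276.76); total interest €1,501.76.
Interest saved = €2,094.83 − €1,501.76 = €593.07.

€593.07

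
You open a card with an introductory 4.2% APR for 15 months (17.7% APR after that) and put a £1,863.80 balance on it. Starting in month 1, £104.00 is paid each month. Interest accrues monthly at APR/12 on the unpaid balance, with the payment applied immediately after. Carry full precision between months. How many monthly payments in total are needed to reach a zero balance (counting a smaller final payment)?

19 months

Promo months 1–15 at r₀ = 4.2%/12 = 0.0035; months 16+ at r₁ = 17.7%/12 = 0.01475.
After month 15: iterate B ← B·(1+r₀) − £104.00 for 15 months → £365.28.
Then at r₁ with £104.00/mo: n₂ = −ln(1 − r₁·B/P)/ln(1+r₁) ≈ 3.63 → 4 more payments.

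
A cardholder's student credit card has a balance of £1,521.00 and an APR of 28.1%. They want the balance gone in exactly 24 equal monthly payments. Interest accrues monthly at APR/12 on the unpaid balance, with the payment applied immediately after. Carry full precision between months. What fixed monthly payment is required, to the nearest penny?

Monthly rate r = 28.1%/12 = 2.34167% = 0.0234167.
Level-payment amortization: P = B₀·r / (1 − (1+r)^(−n)) = 1521.00·0.0234167 / (1 − 1.02342^(−24)).
Denominator 1 − (1+r)^(−24) = 0.426226677.
P = 35.6168 / 0.426226677 ≈ 83.56.

£83.56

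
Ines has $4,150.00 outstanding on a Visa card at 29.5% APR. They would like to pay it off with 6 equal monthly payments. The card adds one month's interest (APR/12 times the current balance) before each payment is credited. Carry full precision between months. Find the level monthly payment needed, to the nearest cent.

Monthly rate r = 29.5%/12 = 2.45833% = 0.0245833.
Level-payment amortization: P = B₀·r / (1 − (1+r)^(−n)) = 4150.00·0.0245833 / (1 − 1.02458^(−6)).
Denominator 1 − (1+r)^(−6) = 0.135596975.
P = 102.021 / 0.135596975 ≈ 752.38.

$752.38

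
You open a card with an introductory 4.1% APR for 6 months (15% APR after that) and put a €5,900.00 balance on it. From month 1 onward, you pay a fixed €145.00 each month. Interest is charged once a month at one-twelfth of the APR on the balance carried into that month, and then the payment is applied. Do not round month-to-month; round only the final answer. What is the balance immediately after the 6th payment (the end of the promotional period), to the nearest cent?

€5,144.52

Promo months 1–6 at r₀ = 4.1%/12 = 0.00341667; months 7+ at r₁ = 15%/12 = 0.0125.
After month 6: iterate B ← B·(1+r₀) − €145.00 for 6 months → €5,144.52.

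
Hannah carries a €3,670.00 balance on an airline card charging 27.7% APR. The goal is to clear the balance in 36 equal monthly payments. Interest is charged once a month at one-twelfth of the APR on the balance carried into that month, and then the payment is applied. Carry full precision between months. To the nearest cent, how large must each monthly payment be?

€151.21

Monthly rate r = 27.7%/12 = 2.30833% = 0.0230833.
Level-payment amortization: P = B₀·r / (1 − (1+r)^(−n)) = 3670.00·0.0230833 / (1 − 1.02308^(−36)).
Denominator 1 − (1+r)^(−36) = 0.560252228.
P = 84.7158 / 0.560252228 ≈ 151.21.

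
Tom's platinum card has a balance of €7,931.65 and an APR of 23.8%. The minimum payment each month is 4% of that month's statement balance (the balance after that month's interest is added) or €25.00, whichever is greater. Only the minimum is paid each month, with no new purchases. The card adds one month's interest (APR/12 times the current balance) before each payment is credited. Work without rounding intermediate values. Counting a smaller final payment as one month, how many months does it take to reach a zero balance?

155 months

Monthly rate r = 23.8%/12 = 1.98333% = 0.0198333.
While 4% of the post-interest balance exceeds €25.00, each month B ← (B·(1+r))·(1 − 0.04), i.e. B shrinks by the factor (1+r)·0.96 = 0.97904.
This holds for months 1–121. Entering month 122 the balance is €611.25; 4% of the post-interest balance is now below €25.00, so the flat €25.00 minimum applies from here.
From month 122 a fixed €25.00 at rate r clears €611.25 in 34 more payments. Total: 121 + 34 = 155 months.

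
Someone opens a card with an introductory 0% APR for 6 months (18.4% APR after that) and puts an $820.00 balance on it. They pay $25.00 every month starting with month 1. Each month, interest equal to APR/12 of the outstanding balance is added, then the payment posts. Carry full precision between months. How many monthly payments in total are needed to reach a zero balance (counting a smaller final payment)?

41 payments

Promo months 1–6 at r₀ = 0%/12 = 0; months 7+ at r₁ = 18.4%/12 = 0.0153333.
After month 6 (no interest yet): B = $820.00 − 6·$25.00 = $670.00.
Then at r₁ with $25.00/mo: n₂ = −ln(1 − r₁·B/P)/ln(1+r₁) ≈ 34.78 → 35 more payments.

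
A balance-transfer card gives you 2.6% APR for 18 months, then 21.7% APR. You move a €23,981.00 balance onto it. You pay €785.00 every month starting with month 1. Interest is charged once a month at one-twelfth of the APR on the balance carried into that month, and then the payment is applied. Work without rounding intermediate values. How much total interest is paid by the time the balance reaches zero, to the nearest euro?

Promo months 1–18 at r₀ = 2.6%/12 = 0.00216667; months 19+ at r₁ = 21.7%/12 = 0.0180833.
After month 18: iterate B ← B·(1+r₀) − €785.00 for 18 months → €10,540.42.
Then at r₁ with €785.00/mo: n₂ = −ln(1 − r₁·B/P)/ln(1+r₁) ≈ 15.52 → 16 more payments.
Total paid = 33·€785.00 + €409.75 = €26,314.75; interest = €26,314.75 − €23,981.00 = €2,333.75.

€2,334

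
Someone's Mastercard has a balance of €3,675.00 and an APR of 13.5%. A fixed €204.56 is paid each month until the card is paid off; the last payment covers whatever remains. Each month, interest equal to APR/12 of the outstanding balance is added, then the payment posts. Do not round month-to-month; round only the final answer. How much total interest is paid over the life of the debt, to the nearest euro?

Monthly rate r = 13.5%/12 = 1.125% = 0.01125.
Payoff takes n = ⌈−ln(1 − rB₀/P)/ln(1+r)⌉ = ⌈20.182⌉ = 21 payments; the last is €37.50.
Total paid = 20·€204.56 + €37.50 = €4,128.70.
Total interest = total paid − principal = €4,128.70 − €3,675.00 = €453.70.

€454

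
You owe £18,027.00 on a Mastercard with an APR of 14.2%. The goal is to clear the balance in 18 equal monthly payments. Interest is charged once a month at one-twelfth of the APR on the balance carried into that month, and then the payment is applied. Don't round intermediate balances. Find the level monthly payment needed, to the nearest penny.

£1,117.84

Monthly rate r = 14.2%/12 = 1.18333% = 0.0118333.
Level-payment amortization: P = B₀·r / (1 − (1+r)^(−n)) = 18027.00·0.0118333 / (1 − 1.01183^(−18)).
Denominator 1 − (1+r)^(−18) = 0.190832716.
P = 213.32 / 0.190832716 ≈ 1117.84.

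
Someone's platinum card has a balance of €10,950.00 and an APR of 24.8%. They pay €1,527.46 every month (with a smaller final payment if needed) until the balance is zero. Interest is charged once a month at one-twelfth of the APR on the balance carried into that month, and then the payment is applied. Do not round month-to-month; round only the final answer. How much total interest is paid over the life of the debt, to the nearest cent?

€1,025.52

Monthly rate r = 24.8%/12 = 2.06667% = 0.0206667.
Payoff takes n = ⌈−ln(1 − rB₀/P)/ln(1+r)⌉ = ⌈7.839⌉ = 8 payments; the last is €1,283.30.
Total paid = 7·€1,527.46 + €1,283.30 = €11,975.52.
Total interest = total paid − principal = €11,975.52 − €10,950.00 = €1,025.52.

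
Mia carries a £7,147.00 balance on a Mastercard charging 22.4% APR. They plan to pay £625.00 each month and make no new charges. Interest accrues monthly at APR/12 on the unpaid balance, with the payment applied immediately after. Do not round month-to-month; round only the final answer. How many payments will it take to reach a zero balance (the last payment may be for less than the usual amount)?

Monthly rate r = 22.4%/12 = 1.86667% = 0.0186667.
Recurrence: B ← B·(1+r) − £625.00.
Month 1: interest £133.41; balance after payment £6,655.41.
Month 2: interest £124.23; balance after payment £6,154.64.
Closed form: n = −ln(1 − rB₀/P)/ln(1+r) = −ln(0.78654)/ln(1.01867) ≈ 12.983, so the balance reaches zero during payment 13.

13 payments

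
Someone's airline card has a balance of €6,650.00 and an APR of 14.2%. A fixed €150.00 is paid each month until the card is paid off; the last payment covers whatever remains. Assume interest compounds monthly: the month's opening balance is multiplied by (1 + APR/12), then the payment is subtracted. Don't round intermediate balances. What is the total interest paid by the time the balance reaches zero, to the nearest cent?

€2,832.01

Monthly rate r = 14.2%/12 = 1.18333% = 0.0118333.
Payoff takes n = ⌈−ln(1 − rB₀/P)/ln(1+r)⌉ = ⌈63.212⌉ = 64 payments; the last is €32.01.
Total paid = 63·€150.00 + €32.01 = €9,482.01.
Total interest = total paid − principal = €9,482.01 − €6,650.00 = €2,832.01.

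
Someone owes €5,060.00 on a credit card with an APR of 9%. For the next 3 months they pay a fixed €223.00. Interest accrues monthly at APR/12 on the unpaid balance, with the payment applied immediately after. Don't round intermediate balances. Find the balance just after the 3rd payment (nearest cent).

€4,500.68

Monthly rate r = 9%/12 = 0.75% = 0.0075.
Each month: B ← B·(1+r) − €223.00.
Month 1: interest €37.95; balance after payment €4,874.95.
Month 2: interest €36.56; balance after payment €4,688.51.
Month 3: interest €35.16; balance after payment €4,500.68.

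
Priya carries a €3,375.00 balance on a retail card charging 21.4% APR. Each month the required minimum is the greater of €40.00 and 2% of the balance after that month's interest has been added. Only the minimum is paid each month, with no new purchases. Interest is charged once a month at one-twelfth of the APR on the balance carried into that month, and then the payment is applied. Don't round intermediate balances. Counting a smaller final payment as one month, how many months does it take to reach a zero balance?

333 months

Monthly rate r = 21.4%/12 = 1.78333% = 0.0178333.
While 2% of the post-interest balance exceeds €40.00, each month B ← (B·(1+r))·(1 − 0.02), i.e. B shrinks by the factor (1+r)·0.98 = 0.99748.
This holds for months 1–215. Entering month 216 the balance is €1,960.49; 2% of the post-interest balance is now below €40.00, so the flat €40.00 minimum applies from here.
From month 216 a fixed €40.00 at rate r clears €1,960.49 in 118 more payments. Total: 215 + 118 = 333 months.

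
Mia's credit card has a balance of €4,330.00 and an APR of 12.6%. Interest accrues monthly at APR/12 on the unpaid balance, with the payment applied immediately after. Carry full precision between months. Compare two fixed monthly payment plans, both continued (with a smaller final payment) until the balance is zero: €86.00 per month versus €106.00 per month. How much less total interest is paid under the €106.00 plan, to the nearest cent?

Monthly rate r = 12.6%/12 = 1.05% = 0.0105.
At €86.00/mo: n = ⌈−ln(1 − rB₀/P)/ln(1+r)⌉ = 73 payments (last €1.02); total interest = total paid − €4,330.00 = €1,863.02.
At €106.00/mo: 54 payments (last €67.30); total interest €1,355.30.
Interest saved = €1,863.02 − €1,355.30 = €507.72.

€507.72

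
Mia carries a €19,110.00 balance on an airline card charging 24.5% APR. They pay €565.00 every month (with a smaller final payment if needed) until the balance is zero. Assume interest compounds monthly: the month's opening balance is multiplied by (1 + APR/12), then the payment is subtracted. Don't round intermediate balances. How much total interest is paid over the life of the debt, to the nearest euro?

€13,681

Monthly rate r = 24.5%/12 = 2.04167% = 0.0204167.
Payoff takes n = ⌈−ln(1 − rB₀/P)/ln(1+r)⌉ = ⌈58.036⌉ = 59 payments; the last is €20.56.
Total paid = 58·€565.00 + €20.56 = €32,790.56.
Total interest = total paid − principal = €32,790.56 − €19,110.00 = €13,680.56.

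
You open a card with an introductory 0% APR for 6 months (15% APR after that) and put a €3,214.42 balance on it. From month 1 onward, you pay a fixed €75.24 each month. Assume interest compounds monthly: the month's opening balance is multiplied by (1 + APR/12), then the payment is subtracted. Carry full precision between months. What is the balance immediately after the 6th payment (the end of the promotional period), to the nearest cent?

€2,762.98

Promo months 1–6 at r₀ = 0%/12 = 0; months 7+ at r₁ = 15%/12 = 0.0125.
After month 6 (no interest yet): B = €3,214.42 − 6·€75.24 = €2,762.98.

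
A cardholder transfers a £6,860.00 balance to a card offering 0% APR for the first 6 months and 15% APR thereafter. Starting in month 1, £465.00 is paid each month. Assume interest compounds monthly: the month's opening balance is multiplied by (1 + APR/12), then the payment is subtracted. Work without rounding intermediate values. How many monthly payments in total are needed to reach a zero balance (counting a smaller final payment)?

16 payments

Promo months 1–6 at r₀ = 0%/12 = 0; months 7+ at r₁ = 15%/12 = 0.0125.
After month 6 (no interest yet): B = £6,860.00 − 6·£465.00 = £4,070.00.
Then at r₁ with £465.00/mo: n₂ = −ln(1 − r₁·B/P)/ln(1+r₁) ≈ 9.33 → 10 more payments.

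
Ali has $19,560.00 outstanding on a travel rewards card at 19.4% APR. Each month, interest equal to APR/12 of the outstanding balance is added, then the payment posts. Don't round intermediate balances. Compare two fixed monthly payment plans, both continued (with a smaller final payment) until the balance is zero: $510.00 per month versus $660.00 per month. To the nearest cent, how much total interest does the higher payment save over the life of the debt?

Monthly rate r = 19.4%/12 = 1.61667% = 0.0161667.
At $510.00/mo: n = ⌈−ln(1 − rB₀/P)/ln(1+r)⌉ = 61 payments (last $174.06); total interest = total paid − $19,560.00 = $11,214.06.
At $660.00/mo: 41 payments (last $443.28); total interest $7,283.28.
Interest saved = $11,214.06 − $7,283.28 = $3,930.78.

$3,930.78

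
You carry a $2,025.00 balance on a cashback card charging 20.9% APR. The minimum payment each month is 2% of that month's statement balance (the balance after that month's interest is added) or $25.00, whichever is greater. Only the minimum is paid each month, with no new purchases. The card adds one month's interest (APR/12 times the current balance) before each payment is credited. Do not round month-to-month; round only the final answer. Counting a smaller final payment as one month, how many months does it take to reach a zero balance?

283 months

Monthly rate r = 20.9%/12 = 1.74167% = 0.0174167.
While 2% of the post-interest balance exceeds $25.00, each month B ← (B·(1+r))·(1 − 0.02), i.e. B shrinks by the factor (1+r)·0.98 = 0.99707.
This holds for months 1–171. Entering month 172 the balance is $1,225.71; 2% of the post-interest balance is now below $25.00, so the flat $25.00 minimum applies from here.
From month 172 a fixed $25.00 at rate r clears $1,225.71 in 112 more payments. Total: 171 + 112 = 283 months.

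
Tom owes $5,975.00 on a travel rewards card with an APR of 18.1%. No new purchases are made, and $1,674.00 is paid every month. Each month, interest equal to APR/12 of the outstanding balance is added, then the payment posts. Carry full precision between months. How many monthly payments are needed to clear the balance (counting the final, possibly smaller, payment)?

Monthly rate r = 18.1%/12 = 1.50833% = 0.0150833.
Recurrence: B ← B·(1+r) − $1,674.00.
Month 1: interest $90.12; balance after payment $4,391.12.
Month 2: interest $66.23; balance after payment $2,783.36.
Month 3: interest $41.98; balance after payment $1,151.34.
Month 4: interest $17.37; balance after payment $0.00.

4 payments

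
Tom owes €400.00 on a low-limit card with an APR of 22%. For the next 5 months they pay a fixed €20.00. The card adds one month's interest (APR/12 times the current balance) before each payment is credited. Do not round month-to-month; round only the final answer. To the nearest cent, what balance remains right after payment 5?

Monthly rate r = 22%/12 = 1.83333% = 0.0183333.
Each month: B ← B·(1+r) − €20.00.
Month 1: interest €7.33; balance after payment €387.33.
Month 2: interest €7.10; balance after payment €374.43.
Month 3: interest €6.86; balance after payment €361.30.
Month 4: interest €6.62; balance after payment €347.92.
Month 5: interest €6.38; balance after payment €334.30.

€334.30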